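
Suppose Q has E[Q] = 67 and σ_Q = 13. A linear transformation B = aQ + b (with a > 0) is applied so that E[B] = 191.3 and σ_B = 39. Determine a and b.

a = 3, b = -9.7

σ_B = a·σ_Q (a > 0), so a = 39/13 = 3.
E[B] = a·E[Q] + b, so b = 191.3 − 3·67 = -9.7.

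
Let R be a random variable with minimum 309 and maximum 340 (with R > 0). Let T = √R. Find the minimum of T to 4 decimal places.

min(T) = 17.5784

√R is increasing on this domain, so min(T) comes from min(R) = 309: min(T) = √(309) ≈ 17.5784.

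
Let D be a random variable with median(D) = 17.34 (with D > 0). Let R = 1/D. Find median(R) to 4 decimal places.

median(R) = 0.0577

1/D is monotone on this domain, so median(R) = 1/(17.34) ≈ 0.0577.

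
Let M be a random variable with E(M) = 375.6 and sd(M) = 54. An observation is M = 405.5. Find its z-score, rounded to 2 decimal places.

z = (M − E(M)) / sd(M) = (405.5 − 375.6) / 54 ≈ 0.55.

z = 0.55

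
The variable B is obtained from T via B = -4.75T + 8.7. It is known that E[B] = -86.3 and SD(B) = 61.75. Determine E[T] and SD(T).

E[T] = 20, SD(T) = 13

From B = -4.75T + 8.7: E[B] = a·E[T] + b, so E[T] = (E[B] − b)/a = (-86.3 − 8.7)/(-4.75) = 20.
SD(B) = |a|·SD(T), so SD(T) = 61.75/|-4.75| = 13.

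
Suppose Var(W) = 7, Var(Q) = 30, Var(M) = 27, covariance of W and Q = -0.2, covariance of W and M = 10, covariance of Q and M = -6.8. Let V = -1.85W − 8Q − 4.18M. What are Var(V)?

Var(V) = 2109.6683

Var(V) = a²·Var(W) + b²·Var(Q) + c²·Var(M) + 2ab·covariance of W and Q + 2ac·covariance of W and M + 2bc·covariance of Q and M, with a = -1.85, b = -8, c = -4.18.
= 23.9575 + 1920 + 471.7548 + (-5.92) + 154.66 + (-454.784)
= 2109.6683.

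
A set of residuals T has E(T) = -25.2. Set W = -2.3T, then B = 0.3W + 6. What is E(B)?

E(B) = 23.388

E(W) = (-2.3)·(-25.2) = 57.96.
E(B) = 0.3·57.96 + 6 = 23.388.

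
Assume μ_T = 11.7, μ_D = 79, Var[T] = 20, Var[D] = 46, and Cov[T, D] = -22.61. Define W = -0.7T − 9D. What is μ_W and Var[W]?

μ_W = -719.19, Var[W] = 3450.914

μ_W = (-0.7)·μ_T + (-9)·μ_D = (-0.7)·11.7 + (-9)·79 = -719.19.
Var[W] = a²·Var[T] + b²·Var[D] + 2ab·Cov[T, D] with a = -0.7, b = -9.
= (-0.7)²·20 + (-9)²·46 + 2·(-0.7)·(-9)·(-22.61)
= 9.8 + 3726 + (-284.886) = 3450.914.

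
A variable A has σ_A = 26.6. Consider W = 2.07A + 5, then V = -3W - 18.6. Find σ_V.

σ_W = |2.07|·26.6 = 55.062.
σ_V = |-3|·55.062 = 165.186.

σ_V = 165.186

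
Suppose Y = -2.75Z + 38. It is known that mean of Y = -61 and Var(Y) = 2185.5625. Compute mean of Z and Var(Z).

From Y = -2.75Z + 38: mean of Y = a·mean of Z + b, so mean of Z = (mean of Y − b)/a = (-61 − 38)/(-2.75) = 36.
Var(Y) = a²·Var(Z), so Var(Z) = 2185.5625/(-2.75)² = 289.

mean of Z = 36, Var(Z) = 289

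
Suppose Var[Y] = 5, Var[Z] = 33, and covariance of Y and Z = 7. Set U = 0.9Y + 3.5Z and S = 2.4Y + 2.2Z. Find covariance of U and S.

covariance of U and S = 337.56

By bilinearity, covariance of U and S = ac·Var[Y] + bd·Var[Z] + (ad+bc)·covariance of Y and Z, with a=0.9, b=3.5, c=2.4, d=2.2.
ac·Var[Y] = 0.9·2.4·5 = 10.8
bd·Var[Z] = 3.5·2.2·33 = 254.1
(ad+bc)·covariance of Y and Z = (10.38)·7 = 72.66
covariance of U and S = 10.8 + 254.1 + 72.66 = 337.56.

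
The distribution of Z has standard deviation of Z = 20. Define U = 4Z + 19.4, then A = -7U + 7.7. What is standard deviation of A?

standard deviation of A = 560

standard deviation of U = |4|·20 = 80.
standard deviation of A = |-7|·80 = 560.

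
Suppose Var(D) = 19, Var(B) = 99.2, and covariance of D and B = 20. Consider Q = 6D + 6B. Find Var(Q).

Var(Q) = 5695.2

Var(Q) = a²·Var(D) + b²·Var(B) + 2ab·covariance of D and B with a = 6, b = 6.
= 6²·19 + 6²·99.2 + 2·6·6·20
= 684 + 3571.2 + 1440 = 5695.2.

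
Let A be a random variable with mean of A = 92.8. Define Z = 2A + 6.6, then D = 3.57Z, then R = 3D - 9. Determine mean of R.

mean of R = 2049.462

mean of Z = 2·92.8 + 6.6 = 192.2.
mean of D = 3.57·192.2 = 686.154.
mean of R = 3·686.154 + (-9) = 2049.462.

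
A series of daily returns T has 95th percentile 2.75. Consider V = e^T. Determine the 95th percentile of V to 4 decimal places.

95th percentile of V = 15.6426

e^T is increasing, so P_{95}(V) = g(P_{95}(T)) ≈ 15.6426.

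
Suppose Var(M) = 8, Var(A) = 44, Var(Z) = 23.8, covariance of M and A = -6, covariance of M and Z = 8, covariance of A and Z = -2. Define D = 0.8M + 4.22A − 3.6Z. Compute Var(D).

Var(D) = 1071.3136

Var(D) = a²·Var(M) + b²·Var(A) + c²·Var(Z) + 2ab·covariance of M and A + 2ac·covariance of M and Z + 2bc·covariance of A and Z, with a = 0.8, b = 4.22, c = -3.6.
= 5.12 + 783.5696 + 308.448 + (-40.512) + (-46.08) + 60.768
= 1071.3136.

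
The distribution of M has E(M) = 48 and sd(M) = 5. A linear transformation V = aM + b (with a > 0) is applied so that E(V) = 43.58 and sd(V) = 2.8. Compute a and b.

a = 0.56, b = 16.7

sd(V) = a·sd(M) (a > 0), so a = 2.8/5 = 0.56.
E(V) = a·E(M) + b, so b = 43.58 − 0.56·48 = 16.7.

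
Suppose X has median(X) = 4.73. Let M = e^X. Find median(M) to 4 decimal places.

e^X is monotone on this domain, so median(M) = exp(4.73) ≈ 113.2956.

median(M) = 113.2956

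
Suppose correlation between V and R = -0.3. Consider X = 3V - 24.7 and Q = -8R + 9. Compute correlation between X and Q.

correlation between X and Q = 0.3

Linear rescalings preserve |correlation|; the slopes 3 and -8 have opposite signs, so the correlation flips sign: correlation between X and Q = −correlation between V and R = 0.3.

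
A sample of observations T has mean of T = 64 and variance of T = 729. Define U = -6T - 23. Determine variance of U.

variance of U = 26244

U = -6T - 23 is linear with a = -6, b = -23.
variance of U = a²·variance of T = (-6)²·729 = 26244 (the additive constant -23 does not affect variance).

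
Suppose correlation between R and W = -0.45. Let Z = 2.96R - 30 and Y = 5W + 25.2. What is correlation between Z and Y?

correlation between Z and Y = -0.45

Linear rescalings preserve correlation up to sign; here the slopes 2.96 and 5 have the same sign, so correlation between Z and Y = correlation between R and W = -0.45.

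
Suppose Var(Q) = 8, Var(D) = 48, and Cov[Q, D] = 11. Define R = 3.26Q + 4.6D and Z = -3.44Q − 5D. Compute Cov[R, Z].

Cov[R, Z] = -1547.0792

By bilinearity, Cov[R, Z] = ac·Var(Q) + bd·Var(D) + (ad+bc)·Cov[Q, D], with a=3.26, b=4.6, c=-3.44, d=-5.
ac·Var(Q) = 3.26·(-3.44)·8 = -89.7152
bd·Var(D) = 4.6·(-5)·48 = -1104
(ad+bc)·Cov[Q, D] = (-32.124)·11 = -353.364
Cov[R, Z] = -89.7152 + (-1104) + (-353.364) = -1547.0792.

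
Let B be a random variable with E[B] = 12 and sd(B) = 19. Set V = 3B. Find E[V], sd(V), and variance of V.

V = 3B is linear with a = 3, b = 0.
E[V] = a·E[B] + b = 3·12 = 36.
sd(V) = |a|·sd(B) = |3|·19 = 57.
variance of B = 19² = 361.
variance of V = a²·variance of B = 3²·361 = 3249.

E[V] = 36, sd(V) = 57, variance of V = 3249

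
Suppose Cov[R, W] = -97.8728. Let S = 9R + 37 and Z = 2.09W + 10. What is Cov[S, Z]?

Cov[S, Z] = -1840.987368

Cov[S, Z] = a·c·Cov[R, W] = 9·2.09·(-97.8728) = -1840.987368. Additive constants drop out.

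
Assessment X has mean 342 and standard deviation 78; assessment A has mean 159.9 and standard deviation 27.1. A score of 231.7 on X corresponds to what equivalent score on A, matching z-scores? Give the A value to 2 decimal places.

A = 121.58

z = (231.7 − 342)/78 ≈ -1.4141.
A = 159.9 + z·27.1 = 159.9 + (231.7 − 342)·27.1/78 ≈ 121.58.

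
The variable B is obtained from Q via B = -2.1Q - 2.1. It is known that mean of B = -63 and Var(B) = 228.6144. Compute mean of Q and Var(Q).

mean of Q = 29, Var(Q) = 51.84

From B = -2.1Q - 2.1: mean of B = a·mean of Q + b, so mean of Q = (mean of B − b)/a = (-63 − (-2.1))/(-2.1) = 29.
Var(B) = a²·Var(Q), so Var(Q) = 228.6144/(-2.1)² = 51.84.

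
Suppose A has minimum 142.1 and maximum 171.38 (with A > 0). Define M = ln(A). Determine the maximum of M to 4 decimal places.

max(M) = 5.1439

ln(A) is increasing on this domain, so max(M) comes from max(A) = 171.38: max(M) = ln(171.38) ≈ 5.1439.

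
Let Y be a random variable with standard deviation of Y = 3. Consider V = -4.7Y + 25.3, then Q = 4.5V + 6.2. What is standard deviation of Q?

standard deviation of V = |-4.7|·3 = 14.1.
standard deviation of Q = |4.5|·14.1 = 63.45.

standard deviation of Q = 63.45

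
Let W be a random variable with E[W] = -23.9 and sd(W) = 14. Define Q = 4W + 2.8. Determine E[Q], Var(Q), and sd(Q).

Q = 4W + 2.8 is linear with a = 4, b = 2.8.
E[Q] = a·E[W] + b = 4·(-23.9) + 2.8 = -92.8.
Var(W) = 14² = 196.
Var(Q) = a²·Var(W) = 4²·196 = 3136 (the additive constant 2.8 does not affect variance).
sd(Q) = |a|·sd(W) = |4|·14 = 56.

E[Q] = -92.8, Var(Q) = 3136, sd(Q) = 56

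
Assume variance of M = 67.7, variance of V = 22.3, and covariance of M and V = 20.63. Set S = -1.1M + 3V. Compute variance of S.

variance of S = 146.459

variance of S = a²·variance of M + b²·variance of V + 2ab·covariance of M and V with a = -1.1, b = 3.
= (-1.1)²·67.7 + 3²·22.3 + 2·(-1.1)·3·20.63
= 81.917 + 200.7 + (-136.158) = 146.459.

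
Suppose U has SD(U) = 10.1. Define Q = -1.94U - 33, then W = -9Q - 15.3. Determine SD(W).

SD(Q) = |-1.94|·10.1 = 19.594.
SD(W) = |-9|·19.594 = 176.346.

SD(W) = 176.346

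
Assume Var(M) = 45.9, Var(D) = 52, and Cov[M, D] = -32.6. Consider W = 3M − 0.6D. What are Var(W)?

Var(W) = a²·Var(M) + b²·Var(D) + 2ab·Cov[M, D] with a = 3, b = -0.6.
= 3²·45.9 + (-0.6)²·52 + 2·3·(-0.6)·(-32.6)
= 413.1 + 18.72 + 117.36 = 549.18.

Var(W) = 549.18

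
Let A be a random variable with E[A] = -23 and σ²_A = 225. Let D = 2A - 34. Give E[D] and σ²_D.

D = 2A - 34 is linear with a = 2, b = -34.
E[D] = a·E[A] + b = 2·(-23) + (-34) = -80.
σ²_D = a²·σ²_A = 2²·225 = 900 (the additive constant -34 does not affect variance).

E[D] = -80, σ²_D = 900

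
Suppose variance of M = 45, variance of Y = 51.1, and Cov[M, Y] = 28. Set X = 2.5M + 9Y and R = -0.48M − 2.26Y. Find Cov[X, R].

By bilinearity, Cov[X, R] = ac·variance of M + bd·variance of Y + (ad+bc)·Cov[M, Y], with a=2.5, b=9, c=-0.48, d=-2.26.
ac·variance of M = 2.5·(-0.48)·45 = -54
bd·variance of Y = 9·(-2.26)·51.1 = -1039.374
(ad+bc)·Cov[M, Y] = (-9.97)·28 = -279.16
Cov[X, R] = -54 + (-1039.374) + (-279.16) = -1372.534.

Cov[X, R] = -1372.534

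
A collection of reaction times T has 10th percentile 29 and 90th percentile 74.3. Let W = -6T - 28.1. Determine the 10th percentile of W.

10th percentile of W = -473.9

Since a = -6 < 0 the transformation is decreasing, reversing order: the 10th percentile of W corresponds to the 90th percentile of T.
So P_{10}(W) = a·P_{90}(T) + b = (-6)·74.3 + (-28.1) = -473.9.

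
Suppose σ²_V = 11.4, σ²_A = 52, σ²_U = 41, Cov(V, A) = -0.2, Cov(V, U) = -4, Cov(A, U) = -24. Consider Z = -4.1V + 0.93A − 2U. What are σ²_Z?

σ²_Z = 425.814

σ²_Z = a²·σ²_V + b²·σ²_A + c²·σ²_U + 2ab·Cov(V, A) + 2ac·Cov(V, U) + 2bc·Cov(A, U), with a = -4.1, b = 0.93, c = -2.
= 191.634 + 44.9748 + 164 + 1.5252 + (-65.6) + 89.28
= 425.814.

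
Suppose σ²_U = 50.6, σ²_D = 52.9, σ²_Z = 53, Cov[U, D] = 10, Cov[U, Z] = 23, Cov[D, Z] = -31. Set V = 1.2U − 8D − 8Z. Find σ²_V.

σ²_V = 2248.864

σ²_V = a²·σ²_U + b²·σ²_D + c²·σ²_Z + 2ab·Cov[U, D] + 2ac·Cov[U, Z] + 2bc·Cov[D, Z], with a = 1.2, b = -8, c = -8.
= 72.864 + 3385.6 + 3392 + (-192) + (-441.6) + (-3968)
= 2248.864.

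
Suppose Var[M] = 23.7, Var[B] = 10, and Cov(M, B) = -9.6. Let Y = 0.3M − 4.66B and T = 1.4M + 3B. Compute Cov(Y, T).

By bilinearity, Cov(Y, T) = ac·Var[M] + bd·Var[B] + (ad+bc)·Cov(M, B), with a=0.3, b=-4.66, c=1.4, d=3.
ac·Var[M] = 0.3·1.4·23.7 = 9.954
bd·Var[B] = (-4.66)·3·10 = -139.8
(ad+bc)·Cov(M, B) = (-5.624)·(-9.6) = 53.9904
Cov(Y, T) = 9.954 + (-139.8) + 53.9904 = -75.8556.

Cov(Y, T) = -75.8556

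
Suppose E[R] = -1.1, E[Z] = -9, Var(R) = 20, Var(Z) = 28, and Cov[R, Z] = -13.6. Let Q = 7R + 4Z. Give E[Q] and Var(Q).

E[Q] = 7·E[R] + 4·E[Z] = 7·(-1.1) + 4·(-9) = -43.7.
Var(Q) = a²·Var(R) + b²·Var(Z) + 2ab·Cov[R, Z] with a = 7, b = 4.
= 7²·20 + 4²·28 + 2·7·4·(-13.6)
= 980 + 448 + (-761.6) = 666.4.

E[Q] = -43.7, Var(Q) = 666.4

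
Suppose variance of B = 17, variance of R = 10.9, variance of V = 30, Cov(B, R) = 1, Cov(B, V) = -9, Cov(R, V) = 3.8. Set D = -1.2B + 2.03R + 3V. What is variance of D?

variance of D = a²·variance of B + b²·variance of R + c²·variance of V + 2ab·Cov(B, R) + 2ac·Cov(B, V) + 2bc·Cov(R, V), with a = -1.2, b = 2.03, c = 3.
= 24.48 + 44.91781 + 270 + (-4.872) + 64.8 + 46.284
= 445.60981.

variance of D = 445.60981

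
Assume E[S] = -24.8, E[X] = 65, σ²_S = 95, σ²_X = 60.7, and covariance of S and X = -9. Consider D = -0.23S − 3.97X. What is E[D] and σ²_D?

E[D] = -252.346, σ²_D = 945.27633

E[D] = (-0.23)·E[S] + (-3.97)·E[X] = (-0.23)·(-24.8) + (-3.97)·65 = -252.346.
σ²_D = a²·σ²_S + b²·σ²_X + 2ab·covariance of S and X with a = -0.23, b = -3.97.
= (-0.23)²·95 + (-3.97)²·60.7 + 2·(-0.23)·(-3.97)·(-9)
= 5.0255 + 956.68663 + (-16.4358) = 945.27633.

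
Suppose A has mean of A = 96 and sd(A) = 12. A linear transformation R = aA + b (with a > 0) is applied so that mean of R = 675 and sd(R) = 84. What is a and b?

a = 7, b = 3

sd(R) = a·sd(A) (a > 0), so a = 84/12 = 7.
mean of R = a·mean of A + b, so b = 675 − 7·96 = 3.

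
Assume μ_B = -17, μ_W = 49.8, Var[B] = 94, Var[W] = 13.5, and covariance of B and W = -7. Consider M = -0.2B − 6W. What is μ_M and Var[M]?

μ_M = -295.4, Var[M] = 472.96

μ_M = (-0.2)·μ_B + (-6)·μ_W = (-0.2)·(-17) + (-6)·49.8 = -295.4.
Var[M] = a²·Var[B] + b²·Var[W] + 2ab·covariance of B and W with a = -0.2, b = -6.
= (-0.2)²·94 + (-6)²·13.5 + 2·(-0.2)·(-6)·(-7)
= 3.76 + 486 + (-16.8) = 472.96.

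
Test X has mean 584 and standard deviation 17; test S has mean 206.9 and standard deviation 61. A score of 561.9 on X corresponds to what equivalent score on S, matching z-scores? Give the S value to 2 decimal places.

S = 127.60

z = (561.9 − 584)/17 = -1.3.
S = 206.9 + z·61 = 206.9 + (561.9 − 584)·61/17 = 127.60.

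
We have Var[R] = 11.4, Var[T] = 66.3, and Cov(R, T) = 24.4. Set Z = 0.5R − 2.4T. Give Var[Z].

Var[Z] = a²·Var[R] + b²·Var[T] + 2ab·Cov(R, T) with a = 0.5, b = -2.4.
= 0.5²·11.4 + (-2.4)²·66.3 + 2·0.5·(-2.4)·24.4
= 2.85 + 381.888 + (-58.56) = 326.178.

Var[Z] = 326.178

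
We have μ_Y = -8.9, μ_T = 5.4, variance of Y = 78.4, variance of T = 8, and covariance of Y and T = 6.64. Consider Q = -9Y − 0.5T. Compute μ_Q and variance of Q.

μ_Q = (-9)·μ_Y + (-0.5)·μ_T = (-9)·(-8.9) + (-0.5)·5.4 = 77.4.
variance of Q = a²·variance of Y + b²·variance of T + 2ab·covariance of Y and T with a = -9, b = -0.5.
= (-9)²·78.4 + (-0.5)²·8 + 2·(-9)·(-0.5)·6.64
= 6350.4 + 2 + 59.76 = 6412.16.

μ_Q = 77.4, variance of Q = 6412.16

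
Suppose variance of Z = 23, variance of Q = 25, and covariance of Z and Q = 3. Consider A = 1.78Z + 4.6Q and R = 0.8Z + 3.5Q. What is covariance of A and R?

By bilinearity, covariance of A and R = ac·variance of Z + bd·variance of Q + (ad+bc)·covariance of Z and Q, with a=1.78, b=4.6, c=0.8, d=3.5.
ac·variance of Z = 1.78·0.8·23 = 32.752
bd·variance of Q = 4.6·3.5·25 = 402.5
(ad+bc)·covariance of Z and Q = (9.91)·3 = 29.73
covariance of A and R = 32.752 + 402.5 + 29.73 = 464.982.

covariance of A and R = 464.982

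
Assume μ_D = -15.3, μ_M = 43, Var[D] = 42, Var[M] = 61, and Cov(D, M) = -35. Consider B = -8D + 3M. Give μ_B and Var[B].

μ_B = (-8)·μ_D + 3·μ_M = (-8)·(-15.3) + 3·43 = 251.4.
Var[B] = a²·Var[D] + b²·Var[M] + 2ab·Cov(D, M) with a = -8, b = 3.
= (-8)²·42 + 3²·61 + 2·(-8)·3·(-35)
= 2688 + 549 + 1680 = 4917.

μ_B = 251.4, Var[B] = 4917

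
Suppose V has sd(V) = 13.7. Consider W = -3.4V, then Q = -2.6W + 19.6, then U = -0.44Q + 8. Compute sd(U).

sd(U) = 53.28752

sd(W) = |-3.4|·13.7 = 46.58.
sd(Q) = |-2.6|·46.58 = 121.108.
sd(U) = |-0.44|·121.108 = 53.28752.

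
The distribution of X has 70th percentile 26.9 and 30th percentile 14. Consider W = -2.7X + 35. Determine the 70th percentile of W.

Since a = -2.7 < 0 the transformation is decreasing, reversing order: the 70th percentile of W corresponds to the 30th percentile of X.
So P_{70}(W) = a·P_{30}(X) + b = (-2.7)·14 + 35 = -2.8.

70th percentile of W = -2.8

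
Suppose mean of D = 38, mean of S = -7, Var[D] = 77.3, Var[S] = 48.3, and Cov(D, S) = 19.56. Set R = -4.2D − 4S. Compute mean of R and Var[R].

mean of R = (-4.2)·mean of D + (-4)·mean of S = (-4.2)·38 + (-4)·(-7) = -131.6.
Var[R] = a²·Var[D] + b²·Var[S] + 2ab·Cov(D, S) with a = -4.2, b = -4.
= (-4.2)²·77.3 + (-4)²·48.3 + 2·(-4.2)·(-4)·19.56
= 1363.572 + 772.8 + 657.216 = 2793.588.

mean of R = -131.6, Var[R] = 2793.588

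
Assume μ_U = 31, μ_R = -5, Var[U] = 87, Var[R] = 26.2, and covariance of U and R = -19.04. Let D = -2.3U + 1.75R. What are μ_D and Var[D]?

μ_D = (-2.3)·μ_U + 1.75·μ_R = (-2.3)·31 + 1.75·(-5) = -80.05.
Var[D] = a²·Var[U] + b²·Var[R] + 2ab·covariance of U and R with a = -2.3, b = 1.75.
= (-2.3)²·87 + 1.75²·26.2 + 2·(-2.3)·1.75·(-19.04)
= 460.23 + 80.2375 + 153.272 = 693.7395.

μ_D = -80.05, Var[D] = 693.7395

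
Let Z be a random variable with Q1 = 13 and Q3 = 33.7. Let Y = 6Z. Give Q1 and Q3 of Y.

a = 6 > 0: Q1(Y) = a·Q1(Z)+b = 78, Q3(Y) = a·Q3(Z)+b = 202.2.

Q1(Y) = 78, Q3(Y) = 202.2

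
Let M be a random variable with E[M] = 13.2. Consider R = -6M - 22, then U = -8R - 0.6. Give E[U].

E[U] = 809

E[R] = (-6)·13.2 + (-22) = -101.2.
E[U] = (-8)·(-101.2) + (-0.6) = 809.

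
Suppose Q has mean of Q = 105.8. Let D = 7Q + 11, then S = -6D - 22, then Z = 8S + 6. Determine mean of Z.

mean of Z = -36246.8

mean of D = 7·105.8 + 11 = 751.6.
mean of S = (-6)·751.6 + (-22) = -4531.6.
mean of Z = 8·(-4531.6) + 6 = -36246.8.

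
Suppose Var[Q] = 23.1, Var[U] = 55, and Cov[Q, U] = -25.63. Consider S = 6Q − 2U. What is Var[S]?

Var[S] = a²·Var[Q] + b²·Var[U] + 2ab·Cov[Q, U] with a = 6, b = -2.
= 6²·23.1 + (-2)²·55 + 2·6·(-2)·(-25.63)
= 831.6 + 220 + 615.12 = 1666.72.

Var[S] = 1666.72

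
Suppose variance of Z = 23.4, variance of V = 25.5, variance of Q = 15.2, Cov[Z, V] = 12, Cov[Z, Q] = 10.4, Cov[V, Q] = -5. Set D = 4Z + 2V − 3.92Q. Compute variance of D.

variance of D = 654.22528

variance of D = a²·variance of Z + b²·variance of V + c²·variance of Q + 2ab·Cov[Z, V] + 2ac·Cov[Z, Q] + 2bc·Cov[V, Q], with a = 4, b = 2, c = -3.92.
= 374.4 + 102 + 233.56928 + 192 + (-326.144) + 78.4
= 654.22528.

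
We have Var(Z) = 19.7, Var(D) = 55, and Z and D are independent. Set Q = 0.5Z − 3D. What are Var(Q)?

Var(Q) = a²·Var(Z) + b²·Var(D) + 2ab·covariance of Z and D with a = 0.5, b = -3.
Independence gives covariance of Z and D = 0.
= 0.5²·19.7 + (-3)²·55 + 2·0.5·(-3)·0
= 4.925 + 495 + 0 = 499.925.

Var(Q) = 499.925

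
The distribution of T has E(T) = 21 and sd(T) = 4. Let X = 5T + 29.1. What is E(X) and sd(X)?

E(X) = 134.1, sd(X) = 20

X = 5T + 29.1 is linear with a = 5, b = 29.1.
E(X) = a·E(T) + b = 5·21 + 29.1 = 134.1.
sd(X) = |a|·sd(T) = |5|·4 = 20.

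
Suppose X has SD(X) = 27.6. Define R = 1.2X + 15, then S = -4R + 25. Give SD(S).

SD(R) = |1.2|·27.6 = 33.12.
SD(S) = |-4|·33.12 = 132.48.

SD(S) = 132.48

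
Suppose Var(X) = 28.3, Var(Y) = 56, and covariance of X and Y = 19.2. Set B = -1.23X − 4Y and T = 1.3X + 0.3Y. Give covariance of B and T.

covariance of B and T = -219.3765

By bilinearity, covariance of B and T = ac·Var(X) + bd·Var(Y) + (ad+bc)·covariance of X and Y, with a=-1.23, b=-4, c=1.3, d=0.3.
ac·Var(X) = (-1.23)·1.3·28.3 = -45.2517
bd·Var(Y) = (-4)·0.3·56 = -67.2
(ad+bc)·covariance of X and Y = (-5.569)·19.2 = -106.9248
covariance of B and T = -45.2517 + (-67.2) + (-106.9248) = -219.3765.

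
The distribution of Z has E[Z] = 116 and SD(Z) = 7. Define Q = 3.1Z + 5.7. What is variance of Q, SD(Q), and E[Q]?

variance of Q = 470.89, SD(Q) = 21.7, E[Q] = 365.3

Q = 3.1Z + 5.7 is linear with a = 3.1, b = 5.7.
variance of Z = 7² = 49.
variance of Q = a²·variance of Z = 3.1²·49 = 470.89 (the additive constant 5.7 does not affect variance).
SD(Q) = |a|·SD(Z) = |3.1|·7 = 21.7.
E[Q] = a·E[Z] + b = 3.1·116 + 5.7 = 365.3.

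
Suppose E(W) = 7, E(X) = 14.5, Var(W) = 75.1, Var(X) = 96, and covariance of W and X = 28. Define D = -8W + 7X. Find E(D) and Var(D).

E(D) = (-8)·E(W) + 7·E(X) = (-8)·7 + 7·14.5 = 45.5.
Var(D) = a²·Var(W) + b²·Var(X) + 2ab·covariance of W and X with a = -8, b = 7.
= (-8)²·75.1 + 7²·96 + 2·(-8)·7·28
= 4806.4 + 4704 + (-3136) = 6374.4.

E(D) = 45.5, Var(D) = 6374.4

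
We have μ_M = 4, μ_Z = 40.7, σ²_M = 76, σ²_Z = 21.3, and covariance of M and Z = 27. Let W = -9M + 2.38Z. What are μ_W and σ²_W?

μ_W = 60.866, σ²_W = 5119.97172

μ_W = (-9)·μ_M + 2.38·μ_Z = (-9)·4 + 2.38·40.7 = 60.866.
σ²_W = a²·σ²_M + b²·σ²_Z + 2ab·covariance of M and Z with a = -9, b = 2.38.
= (-9)²·76 + 2.38²·21.3 + 2·(-9)·2.38·27
= 6156 + 120.65172 + (-1156.68) = 5119.97172.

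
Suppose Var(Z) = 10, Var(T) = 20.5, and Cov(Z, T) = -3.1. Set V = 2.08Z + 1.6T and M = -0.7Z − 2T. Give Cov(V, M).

By bilinearity, Cov(V, M) = ac·Var(Z) + bd·Var(T) + (ad+bc)·Cov(Z, T), with a=2.08, b=1.6, c=-0.7, d=-2.
ac·Var(Z) = 2.08·(-0.7)·10 = -14.56
bd·Var(T) = 1.6·(-2)·20.5 = -65.6
(ad+bc)·Cov(Z, T) = (-5.28)·(-3.1) = 16.368
Cov(V, M) = -14.56 + (-65.6) + 16.368 = -63.792.

Cov(V, M) = -63.792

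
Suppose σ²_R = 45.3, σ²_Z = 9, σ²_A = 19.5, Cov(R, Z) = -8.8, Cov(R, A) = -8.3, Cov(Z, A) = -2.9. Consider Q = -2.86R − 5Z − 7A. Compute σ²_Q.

σ²_Q = a²·σ²_R + b²·σ²_Z + c²·σ²_A + 2ab·Cov(R, Z) + 2ac·Cov(R, A) + 2bc·Cov(Z, A), with a = -2.86, b = -5, c = -7.
= 370.53588 + 225 + 955.5 + (-251.68) + (-332.332) + (-203)
= 764.02388.

σ²_Q = 764.02388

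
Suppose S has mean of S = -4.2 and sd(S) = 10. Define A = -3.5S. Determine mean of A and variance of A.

mean of A = 14.7, variance of A = 1225

A = -3.5S is linear with a = -3.5, b = 0.
mean of A = a·mean of S + b = (-3.5)·(-4.2) = 14.7.
variance of S = 10² = 100.
variance of A = a²·variance of S = (-3.5)²·100 = 1225.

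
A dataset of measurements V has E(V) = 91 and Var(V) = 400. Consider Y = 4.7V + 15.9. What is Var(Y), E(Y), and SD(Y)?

Y = 4.7V + 15.9 is linear with a = 4.7, b = 15.9.
Var(Y) = a²·Var(V) = 4.7²·400 = 8836 (the additive constant 15.9 does not affect variance).
E(Y) = a·E(V) + b = 4.7·91 + 15.9 = 443.6.
SD(V) = √400 = 20.
SD(Y) = |a|·SD(V) = |4.7|·20 = 94.

Var(Y) = 8836, E(Y) = 443.6, SD(Y) = 94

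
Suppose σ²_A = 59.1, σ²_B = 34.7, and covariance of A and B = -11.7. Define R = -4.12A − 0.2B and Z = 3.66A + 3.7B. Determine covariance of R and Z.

covariance of R and Z = -729.93952

By bilinearity, covariance of R and Z = ac·σ²_A + bd·σ²_B + (ad+bc)·covariance of A and B, with a=-4.12, b=-0.2, c=3.66, d=3.7.
ac·σ²_A = (-4.12)·3.66·59.1 = -891.18072
bd·σ²_B = (-0.2)·3.7·34.7 = -25.678
(ad+bc)·covariance of A and B = (-15.976)·(-11.7) = 186.9192
covariance of R and Z = -891.18072 + (-25.678) + 186.9192 = -729.93952.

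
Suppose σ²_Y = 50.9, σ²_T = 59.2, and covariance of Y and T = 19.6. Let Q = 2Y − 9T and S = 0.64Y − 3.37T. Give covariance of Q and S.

By bilinearity, covariance of Q and S = ac·σ²_Y + bd·σ²_T + (ad+bc)·covariance of Y and T, with a=2, b=-9, c=0.64, d=-3.37.
ac·σ²_Y = 2·0.64·50.9 = 65.152
bd·σ²_T = (-9)·(-3.37)·59.2 = 1795.536
(ad+bc)·covariance of Y and T = (-12.5)·19.6 = -245
covariance of Q and S = 65.152 + 1795.536 + (-245) = 1615.688.

covariance of Q and S = 1615.688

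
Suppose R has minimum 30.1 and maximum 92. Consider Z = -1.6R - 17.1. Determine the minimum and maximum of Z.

a = -1.6 < 0, so order reverses: min(Z) = a·max(R)+b = (-1.6)·92 + (-17.1) = -164.3; max(Z) = a·min(R)+b = (-1.6)·30.1 + (-17.1) = -65.26.

min(Z) = -164.3, max(Z) = -65.26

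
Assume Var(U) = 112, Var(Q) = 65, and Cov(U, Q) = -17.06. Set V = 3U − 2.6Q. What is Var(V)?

Var(V) = a²·Var(U) + b²·Var(Q) + 2ab·Cov(U, Q) with a = 3, b = -2.6.
= 3²·112 + (-2.6)²·65 + 2·3·(-2.6)·(-17.06)
= 1008 + 439.4 + 266.136 = 1713.536.

Var(V) = 1713.536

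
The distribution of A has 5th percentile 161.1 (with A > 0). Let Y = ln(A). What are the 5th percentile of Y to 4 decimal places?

ln(A) is increasing, so P_{5}(Y) = g(P_{5}(A)) ≈ 5.082.

5th percentile of Y = 5.082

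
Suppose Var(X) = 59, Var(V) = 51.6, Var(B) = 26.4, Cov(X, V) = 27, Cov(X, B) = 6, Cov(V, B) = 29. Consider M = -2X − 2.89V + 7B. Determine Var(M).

Var(M) = a²·Var(X) + b²·Var(V) + c²·Var(B) + 2ab·Cov(X, V) + 2ac·Cov(X, B) + 2bc·Cov(V, B), with a = -2, b = -2.89, c = 7.
= 236 + 430.96836 + 1293.6 + 312.12 + (-168) + (-1173.34)
= 931.34836.

Var(M) = 931.34836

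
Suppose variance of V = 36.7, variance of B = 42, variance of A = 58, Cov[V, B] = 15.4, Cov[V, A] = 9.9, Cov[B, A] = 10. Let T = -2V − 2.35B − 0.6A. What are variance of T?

variance of T = a²·variance of V + b²·variance of B + c²·variance of A + 2ab·Cov[V, B] + 2ac·Cov[V, A] + 2bc·Cov[B, A], with a = -2, b = -2.35, c = -0.6.
= 146.8 + 231.945 + 20.88 + 144.76 + 23.76 + 28.2
= 596.345.

variance of T = 596.345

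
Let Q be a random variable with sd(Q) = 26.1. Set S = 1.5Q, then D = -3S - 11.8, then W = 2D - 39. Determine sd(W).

sd(S) = |1.5|·26.1 = 39.15.
sd(D) = |-3|·39.15 = 117.45.
sd(W) = |2|·117.45 = 234.9.

sd(W) = 234.9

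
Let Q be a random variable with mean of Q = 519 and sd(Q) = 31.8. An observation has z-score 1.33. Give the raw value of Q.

Q = mean of Q + z·sd(Q) = 519 + 1.33·31.8 = 561.294.

Q = 561.294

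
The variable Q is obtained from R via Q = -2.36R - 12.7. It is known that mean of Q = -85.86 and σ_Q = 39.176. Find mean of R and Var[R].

From Q = -2.36R - 12.7: mean of Q = a·mean of R + b, so mean of R = (mean of Q − b)/a = (-85.86 − (-12.7))/(-2.36) = 31.
Var[Q] = 39.176² = 1534.758976.
Var[Q] = a²·Var[R], so Var[R] = 1534.758976/(-2.36)² = 275.56.

mean of R = 31, Var[R] = 275.56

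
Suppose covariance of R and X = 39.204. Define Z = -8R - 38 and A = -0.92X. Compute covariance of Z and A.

covariance of Z and A = a·c·covariance of R and X = (-8)·(-0.92)·39.204 = 288.54144. Additive constants drop out.

covariance of Z and A = 288.54144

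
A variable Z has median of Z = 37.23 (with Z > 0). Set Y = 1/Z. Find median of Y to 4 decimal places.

1/Z is monotone on this domain, so median of Y = 1/(37.23) ≈ 0.0269.

median of Y = 0.0269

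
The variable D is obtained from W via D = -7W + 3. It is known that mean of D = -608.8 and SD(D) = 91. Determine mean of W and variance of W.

From D = -7W + 3: mean of D = a·mean of W + b, so mean of W = (mean of D − b)/a = (-608.8 − 3)/(-7) = 87.4.
variance of D = 91² = 8281.
variance of D = a²·variance of W, so variance of W = 8281/(-7)² = 169.

mean of W = 87.4, variance of W = 169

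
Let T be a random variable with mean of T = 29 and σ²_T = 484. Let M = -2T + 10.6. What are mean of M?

M = -2T + 10.6 is linear with a = -2, b = 10.6.
mean of M = a·mean of T + b = (-2)·29 + 10.6 = -47.4.

mean of M = -47.4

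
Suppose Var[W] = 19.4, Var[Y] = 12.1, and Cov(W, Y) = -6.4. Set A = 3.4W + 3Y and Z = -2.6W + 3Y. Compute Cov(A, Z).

Cov(A, Z) = -77.956

By bilinearity, Cov(A, Z) = ac·Var[W] + bd·Var[Y] + (ad+bc)·Cov(W, Y), with a=3.4, b=3, c=-2.6, d=3.
ac·Var[W] = 3.4·(-2.6)·19.4 = -171.496
bd·Var[Y] = 3·3·12.1 = 108.9
(ad+bc)·Cov(W, Y) = (2.4)·(-6.4) = -15.36
Cov(A, Z) = -171.496 + 108.9 + (-15.36) = -77.956.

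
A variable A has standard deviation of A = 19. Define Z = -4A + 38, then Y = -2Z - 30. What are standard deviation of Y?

standard deviation of Y = 152

standard deviation of Z = |-4|·19 = 76.
standard deviation of Y = |-2|·76 = 152.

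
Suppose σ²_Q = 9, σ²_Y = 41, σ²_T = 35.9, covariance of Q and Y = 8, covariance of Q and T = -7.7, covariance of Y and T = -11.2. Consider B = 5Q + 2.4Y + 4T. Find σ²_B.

σ²_B = a²·σ²_Q + b²·σ²_Y + c²·σ²_T + 2ab·covariance of Q and Y + 2ac·covariance of Q and T + 2bc·covariance of Y and T, with a = 5, b = 2.4, c = 4.
= 225 + 236.16 + 574.4 + 192 + (-308) + (-215.04)
= 704.52.

σ²_B = 704.52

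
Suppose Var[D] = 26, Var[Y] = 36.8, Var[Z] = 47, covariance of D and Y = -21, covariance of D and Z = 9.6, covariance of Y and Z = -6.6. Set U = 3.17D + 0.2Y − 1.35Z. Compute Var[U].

Var[U] = 243.1705

Var[U] = a²·Var[D] + b²·Var[Y] + c²·Var[Z] + 2ab·covariance of D and Y + 2ac·covariance of D and Z + 2bc·covariance of Y and Z, with a = 3.17, b = 0.2, c = -1.35.
= 261.2714 + 1.472 + 85.6575 + (-26.628) + (-82.1664) + 3.564
= 243.1705.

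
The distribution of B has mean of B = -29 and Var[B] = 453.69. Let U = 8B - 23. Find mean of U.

mean of U = -255

U = 8B - 23 is linear with a = 8, b = -23.
mean of U = a·mean of B + b = 8·(-29) + (-23) = -255.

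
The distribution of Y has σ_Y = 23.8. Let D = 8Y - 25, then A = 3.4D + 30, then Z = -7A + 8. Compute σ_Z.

σ_Z = 4531.52

σ_D = |8|·23.8 = 190.4.
σ_A = |3.4|·190.4 = 647.36.
σ_Z = |-7|·647.36 = 4531.52.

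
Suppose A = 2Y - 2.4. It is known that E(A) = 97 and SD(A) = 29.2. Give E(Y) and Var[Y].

From A = 2Y - 2.4: E(A) = a·E(Y) + b, so E(Y) = (E(A) − b)/a = (97 − (-2.4))/2 = 49.7.
Var[A] = 29.2² = 852.64.
Var[A] = a²·Var[Y], so Var[Y] = 852.64/2² = 213.16.

E(Y) = 49.7, Var[Y] = 213.16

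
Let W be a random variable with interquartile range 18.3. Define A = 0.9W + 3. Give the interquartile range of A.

IQR(A) = 16.47

Under A = aW + b, IQR(A) = |a|·IQR(W) = |0.9|·18.3 = 16.47 (shifts cancel; spread scales by |a|).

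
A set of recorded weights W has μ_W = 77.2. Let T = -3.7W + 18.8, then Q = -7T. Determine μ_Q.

μ_Q = 1867.88

μ_T = (-3.7)·77.2 + 18.8 = -266.84.
μ_Q = (-7)·(-266.84) = 1867.88.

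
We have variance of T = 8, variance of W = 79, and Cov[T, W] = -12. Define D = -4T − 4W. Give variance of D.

variance of D = 1008

variance of D = a²·variance of T + b²·variance of W + 2ab·Cov[T, W] with a = -4, b = -4.
= (-4)²·8 + (-4)²·79 + 2·(-4)·(-4)·(-12)
= 128 + 1264 + (-384) = 1008.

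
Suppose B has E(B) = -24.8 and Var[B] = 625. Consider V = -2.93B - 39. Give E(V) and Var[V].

V = -2.93B - 39 is linear with a = -2.93, b = -39.
E(V) = a·E(B) + b = (-2.93)·(-24.8) + (-39) = 33.664.
Var[V] = a²·Var[B] = (-2.93)²·625 = 5365.5625 (the additive constant -39 does not affect variance).

E(V) = 33.664, Var[V] = 5365.5625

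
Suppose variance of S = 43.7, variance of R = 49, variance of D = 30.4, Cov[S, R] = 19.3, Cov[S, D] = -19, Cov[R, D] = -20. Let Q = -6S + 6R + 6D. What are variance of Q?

variance of Q = 2970

variance of Q = a²·variance of S + b²·variance of R + c²·variance of D + 2ab·Cov[S, R] + 2ac·Cov[S, D] + 2bc·Cov[R, D], with a = -6, b = 6, c = 6.
= 1573.2 + 1764 + 1094.4 + (-1389.6) + 1368 + (-1440)
= 2970.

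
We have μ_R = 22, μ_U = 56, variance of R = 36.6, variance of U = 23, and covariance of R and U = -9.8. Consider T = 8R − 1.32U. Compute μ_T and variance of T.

μ_T = 102.08, variance of T = 2589.4512

μ_T = 8·μ_R + (-1.32)·μ_U = 8·22 + (-1.32)·56 = 102.08.
variance of T = a²·variance of R + b²·variance of U + 2ab·covariance of R and U with a = 8, b = -1.32.
= 8²·36.6 + (-1.32)²·23 + 2·8·(-1.32)·(-9.8)
= 2342.4 + 40.0752 + 206.976 = 2589.4512.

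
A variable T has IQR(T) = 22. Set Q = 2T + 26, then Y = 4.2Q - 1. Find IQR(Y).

IQR(Y) = 184.8

IQR(Q) = |2|·22 = 44.
IQR(Y) = |4.2|·44 = 184.8.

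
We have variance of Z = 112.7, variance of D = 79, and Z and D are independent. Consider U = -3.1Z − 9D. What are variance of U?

variance of U = 7482.047

variance of U = a²·variance of Z + b²·variance of D + 2ab·Cov[Z, D] with a = -3.1, b = -9.
Independence gives Cov[Z, D] = 0.
= (-3.1)²·112.7 + (-9)²·79 + 2·(-3.1)·(-9)·0
= 1083.047 + 6399 + 0 = 7482.047.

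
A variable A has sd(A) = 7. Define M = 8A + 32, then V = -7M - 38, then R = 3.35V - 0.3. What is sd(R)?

sd(M) = |8|·7 = 56.
sd(V) = |-7|·56 = 392.
sd(R) = |3.35|·392 = 1313.2.

sd(R) = 1313.2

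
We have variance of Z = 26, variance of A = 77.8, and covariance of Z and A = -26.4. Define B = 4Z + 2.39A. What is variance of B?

variance of B = a²·variance of Z + b²·variance of A + 2ab·covariance of Z and A with a = 4, b = 2.39.
= 4²·26 + 2.39²·77.8 + 2·4·2.39·(-26.4)
= 416 + 444.40138 + (-504.768) = 355.63338.

variance of B = 355.63338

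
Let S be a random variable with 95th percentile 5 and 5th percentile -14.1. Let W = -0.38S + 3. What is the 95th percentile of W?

Since a = -0.38 < 0 the transformation is decreasing, reversing order: the 95th percentile of W corresponds to the 5th percentile of S.
So P_{95}(W) = a·P_{5}(S) + b = (-0.38)·(-14.1) + 3 = 8.358.

95th percentile of W = 8.358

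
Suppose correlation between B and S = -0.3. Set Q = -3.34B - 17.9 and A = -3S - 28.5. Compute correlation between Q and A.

correlation between Q and A = -0.3

Linear rescalings preserve correlation up to sign; here the slopes -3.34 and -3 have the same sign, so correlation between Q and A = correlation between B and S = -0.3.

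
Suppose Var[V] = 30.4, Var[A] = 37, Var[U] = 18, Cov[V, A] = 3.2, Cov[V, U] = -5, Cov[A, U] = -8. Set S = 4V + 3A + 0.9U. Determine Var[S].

Var[S] = a²·Var[V] + b²·Var[A] + c²·Var[U] + 2ab·Cov[V, A] + 2ac·Cov[V, U] + 2bc·Cov[A, U], with a = 4, b = 3, c = 0.9.
= 486.4 + 333 + 14.58 + 76.8 + (-36) + (-43.2)
= 831.58.

Var[S] = 831.58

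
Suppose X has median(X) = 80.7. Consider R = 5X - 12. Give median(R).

median(R) = 391.5

A linear map preserves order up to sign, so median(R) = a·median(X) + b = 5·80.7 + (-12) = 391.5.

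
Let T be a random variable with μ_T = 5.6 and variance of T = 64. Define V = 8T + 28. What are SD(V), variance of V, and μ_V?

SD(V) = 64, variance of V = 4096, μ_V = 72.8

V = 8T + 28 is linear with a = 8, b = 28.
SD(T) = √64 = 8.
SD(V) = |a|·SD(T) = |8|·8 = 64.
variance of V = a²·variance of T = 8²·64 = 4096 (the additive constant 28 does not affect variance).
μ_V = a·μ_T + b = 8·5.6 + 28 = 72.8.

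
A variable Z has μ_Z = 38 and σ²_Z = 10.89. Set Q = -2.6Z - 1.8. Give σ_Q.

Q = -2.6Z - 1.8 is linear with a = -2.6, b = -1.8.
σ_Z = √10.89 = 3.3.
σ_Q = |a|·σ_Z = |-2.6|·3.3 = 8.58.

σ_Q = 8.58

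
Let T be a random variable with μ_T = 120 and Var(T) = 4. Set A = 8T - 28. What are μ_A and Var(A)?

A = 8T - 28 is linear with a = 8, b = -28.
μ_A = a·μ_T + b = 8·120 + (-28) = 932.
Var(A) = a²·Var(T) = 8²·4 = 256 (the additive constant -28 does not affect variance).

μ_A = 932, Var(A) = 256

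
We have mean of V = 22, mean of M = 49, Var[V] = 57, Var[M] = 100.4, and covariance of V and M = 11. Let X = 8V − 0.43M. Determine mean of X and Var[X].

mean of X = 8·mean of V + (-0.43)·mean of M = 8·22 + (-0.43)·49 = 154.93.
Var[X] = a²·Var[V] + b²·Var[M] + 2ab·covariance of V and M with a = 8, b = -0.43.
= 8²·57 + (-0.43)²·100.4 + 2·8·(-0.43)·11
= 3648 + 18.56396 + (-75.68) = 3590.88396.

mean of X = 154.93, Var[X] = 3590.88396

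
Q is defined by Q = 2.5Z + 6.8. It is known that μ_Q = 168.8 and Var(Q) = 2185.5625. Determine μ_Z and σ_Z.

μ_Z = 64.8, σ_Z = 18.7

From Q = 2.5Z + 6.8: μ_Q = a·μ_Z + b, so μ_Z = (μ_Q − b)/a = (168.8 − 6.8)/2.5 = 64.8.
σ_Q = √2185.5625 = 46.75.
σ_Q = |a|·σ_Z, so σ_Z = 46.75/|2.5| = 18.7.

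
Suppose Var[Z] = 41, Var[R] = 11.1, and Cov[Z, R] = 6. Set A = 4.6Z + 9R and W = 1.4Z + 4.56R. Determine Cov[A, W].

By bilinearity, Cov[A, W] = ac·Var[Z] + bd·Var[R] + (ad+bc)·Cov[Z, R], with a=4.6, b=9, c=1.4, d=4.56.
ac·Var[Z] = 4.6·1.4·41 = 264.04
bd·Var[R] = 9·4.56·11.1 = 455.544
(ad+bc)·Cov[Z, R] = (33.576)·6 = 201.456
Cov[A, W] = 264.04 + 455.544 + 201.456 = 921.04.

Cov[A, W] = 921.04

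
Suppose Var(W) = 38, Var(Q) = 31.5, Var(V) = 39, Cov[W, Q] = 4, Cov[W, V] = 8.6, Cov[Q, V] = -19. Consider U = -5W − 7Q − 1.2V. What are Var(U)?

Var(U) = 2613.66

Var(U) = a²·Var(W) + b²·Var(Q) + c²·Var(V) + 2ab·Cov[W, Q] + 2ac·Cov[W, V] + 2bc·Cov[Q, V], with a = -5, b = -7, c = -1.2.
= 950 + 1543.5 + 56.16 + 280 + 103.2 + (-319.2)
= 2613.66.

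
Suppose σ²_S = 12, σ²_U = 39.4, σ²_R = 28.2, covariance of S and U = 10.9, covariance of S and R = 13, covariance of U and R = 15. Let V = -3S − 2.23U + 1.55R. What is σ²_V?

σ²_V = a²·σ²_S + b²·σ²_U + c²·σ²_R + 2ab·covariance of S and U + 2ac·covariance of S and R + 2bc·covariance of U and R, with a = -3, b = -2.23, c = 1.55.
= 108 + 195.93226 + 67.7505 + 145.842 + (-120.9) + (-103.695)
= 292.92976.

σ²_V = 292.92976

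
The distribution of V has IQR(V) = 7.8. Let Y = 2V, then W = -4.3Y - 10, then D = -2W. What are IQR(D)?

IQR(Y) = |2|·7.8 = 15.6.
IQR(W) = |-4.3|·15.6 = 67.08.
IQR(D) = |-2|·67.08 = 134.16.

IQR(D) = 134.16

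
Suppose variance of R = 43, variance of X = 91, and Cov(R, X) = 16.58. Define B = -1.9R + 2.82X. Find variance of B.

variance of B = a²·variance of R + b²·variance of X + 2ab·Cov(R, X) with a = -1.9, b = 2.82.
= (-1.9)²·43 + 2.82²·91 + 2·(-1.9)·2.82·16.58
= 155.23 + 723.6684 + (-177.67128) = 701.22712.

variance of B = 701.22712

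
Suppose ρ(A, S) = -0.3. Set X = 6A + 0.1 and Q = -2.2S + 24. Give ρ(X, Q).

ρ(X, Q) = 0.3

Linear rescalings preserve |correlation|; the slopes 6 and -2.2 have opposite signs, so the correlation flips sign: ρ(X, Q) = −ρ(A, S) = 0.3.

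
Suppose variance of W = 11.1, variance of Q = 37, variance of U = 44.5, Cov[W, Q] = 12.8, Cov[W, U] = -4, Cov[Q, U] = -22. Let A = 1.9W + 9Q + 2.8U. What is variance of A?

variance of A = a²·variance of W + b²·variance of Q + c²·variance of U + 2ab·Cov[W, Q] + 2ac·Cov[W, U] + 2bc·Cov[Q, U], with a = 1.9, b = 9, c = 2.8.
= 40.071 + 2997 + 348.88 + 437.76 + (-42.56) + (-1108.8)
= 2672.351.

variance of A = 2672.351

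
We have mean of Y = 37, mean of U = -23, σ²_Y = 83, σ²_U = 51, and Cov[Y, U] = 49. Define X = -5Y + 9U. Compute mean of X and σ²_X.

mean of X = (-5)·mean of Y + 9·mean of U = (-5)·37 + 9·(-23) = -392.
σ²_X = a²·σ²_Y + b²·σ²_U + 2ab·Cov[Y, U] with a = -5, b = 9.
= (-5)²·83 + 9²·51 + 2·(-5)·9·49
= 2075 + 4131 + (-4410) = 1796.

mean of X = -392, σ²_X = 1796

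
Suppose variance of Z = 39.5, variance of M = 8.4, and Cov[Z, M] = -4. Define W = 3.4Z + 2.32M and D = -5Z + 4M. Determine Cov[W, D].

Cov[W, D] = -601.548

By bilinearity, Cov[W, D] = ac·variance of Z + bd·variance of M + (ad+bc)·Cov[Z, M], with a=3.4, b=2.32, c=-5, d=4.
ac·variance of Z = 3.4·(-5)·39.5 = -671.5
bd·variance of M = 2.32·4·8.4 = 77.952
(ad+bc)·Cov[Z, M] = (2)·(-4) = -8
Cov[W, D] = -671.5 + 77.952 + (-8) = -601.548.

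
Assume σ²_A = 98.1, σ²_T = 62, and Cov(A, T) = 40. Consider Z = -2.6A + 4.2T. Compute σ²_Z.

σ²_Z = 883.236

σ²_Z = a²·σ²_A + b²·σ²_T + 2ab·Cov(A, T) with a = -2.6, b = 4.2.
= (-2.6)²·98.1 + 4.2²·62 + 2·(-2.6)·4.2·40
= 663.156 + 1093.68 + (-873.6) = 883.236.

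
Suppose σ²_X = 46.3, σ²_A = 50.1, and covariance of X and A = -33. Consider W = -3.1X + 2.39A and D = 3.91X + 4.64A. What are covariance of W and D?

covariance of W and D = 160.67696

By bilinearity, covariance of W and D = ac·σ²_X + bd·σ²_A + (ad+bc)·covariance of X and A, with a=-3.1, b=2.39, c=3.91, d=4.64.
ac·σ²_X = (-3.1)·3.91·46.3 = -561.2023
bd·σ²_A = 2.39·4.64·50.1 = 555.58896
(ad+bc)·covariance of X and A = (-5.0391)·(-33) = 166.2903
covariance of W and D = -561.2023 + 555.58896 + 166.2903 = 160.67696.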